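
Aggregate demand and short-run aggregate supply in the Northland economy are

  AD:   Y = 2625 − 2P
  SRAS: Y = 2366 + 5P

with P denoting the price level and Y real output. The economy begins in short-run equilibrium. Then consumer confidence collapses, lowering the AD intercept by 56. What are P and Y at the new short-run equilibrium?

P = 29, Y = 2511

This is a negative demand shock: AD shifts left.
New AD: Y = 2569 − 2P.
Set AD = SRAS: 2569 − 2P = 2366 + 5P, so 203 = 7P and P = 29.
Y = 2569 − 2·29 = 2511.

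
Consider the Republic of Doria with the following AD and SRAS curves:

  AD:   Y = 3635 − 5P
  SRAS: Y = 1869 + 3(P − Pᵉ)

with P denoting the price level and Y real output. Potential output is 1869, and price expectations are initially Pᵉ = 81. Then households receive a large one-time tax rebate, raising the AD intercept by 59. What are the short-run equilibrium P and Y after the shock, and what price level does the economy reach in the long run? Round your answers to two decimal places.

AD shifts right: new AD is Y = 3694 − 5P. With Pᵉ = 81, SRAS is Y = 1626 + 3P.
Short run: 3694 − 5P = 1626 + 3P gives 2068 = 8P, so P = 258.50 and Y = 3694 − 5P = 2401.50.
Y = 2401.50 is above potential 1869; expectations adjust and SRAS shifts left until Y = 1869.
Long run: on the new AD curve, 1869 = 3694 − 5P gives P = 365.00.

Short run: P = 258.50, Y = 2401.50. Long run: P = 365.00.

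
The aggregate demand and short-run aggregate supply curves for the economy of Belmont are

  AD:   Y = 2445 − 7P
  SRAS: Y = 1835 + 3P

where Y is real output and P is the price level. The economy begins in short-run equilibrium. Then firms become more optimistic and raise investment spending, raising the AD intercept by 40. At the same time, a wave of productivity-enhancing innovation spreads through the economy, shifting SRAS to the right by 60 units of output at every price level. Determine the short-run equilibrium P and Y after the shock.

After both shocks: AD is Y = 2485 − 7P and SRAS is Y = 1895 + 3P.
Setting them equal: 590 = 10P, so P = 59.
Y = 2485 − 7·59 = 2072.

P = 59, Y = 2072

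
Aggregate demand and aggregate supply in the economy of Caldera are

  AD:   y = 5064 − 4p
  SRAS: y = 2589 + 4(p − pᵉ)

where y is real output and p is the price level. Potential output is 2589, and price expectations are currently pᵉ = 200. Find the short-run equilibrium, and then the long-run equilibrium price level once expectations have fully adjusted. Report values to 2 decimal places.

Short run: with pᵉ = 200, SRAS is y = 1789 + 4p. Setting AD = SRAS gives 3275 = 8p, so p = 409.38 and y = 5064 − 4p = 3426.50.
Output 3426.50 is above potential 2589, so over time expected prices rise and SRAS shifts left until y returns to 2589.
Long run: y = 2589 on the AD curve gives 2589 = 5064 − 4p, so p = 618.75.

Short run: p = 409.38, y = 3426.50. Long run: p = 618.75.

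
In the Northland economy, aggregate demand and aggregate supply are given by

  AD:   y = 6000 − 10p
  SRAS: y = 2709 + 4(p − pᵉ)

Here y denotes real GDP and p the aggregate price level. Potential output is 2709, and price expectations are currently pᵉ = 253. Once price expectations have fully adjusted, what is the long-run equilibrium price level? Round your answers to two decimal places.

Long-run p = 329.10

Short run: with pᵉ = 253, SRAS is y = 1697 + 4p. Setting AD = SRAS gives 4303 = 14p, so p = 307.36 and y = 6000 − 10p = 2926.43.
Output 2926.43 is above potential 2709, so over time expected prices rise and SRAS shifts left until y returns to 2709.
Long run: y = 2709 on the AD curve gives 2709 = 6000 − 10p, so p = 329.10.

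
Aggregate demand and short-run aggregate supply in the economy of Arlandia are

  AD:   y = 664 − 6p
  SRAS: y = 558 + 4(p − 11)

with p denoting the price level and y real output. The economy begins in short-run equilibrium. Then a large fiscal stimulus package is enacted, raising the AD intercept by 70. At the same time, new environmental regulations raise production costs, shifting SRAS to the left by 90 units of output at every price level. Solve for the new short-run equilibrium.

After both shocks: AD is y = 734 − 6p and SRAS is y = 424 + 4p.
Setting them equal: 310 = 10p, so p = 31.
y = 734 − 6·31 = 548.

p = 31, y = 548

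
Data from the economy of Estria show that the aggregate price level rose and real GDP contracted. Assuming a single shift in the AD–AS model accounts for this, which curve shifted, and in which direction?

SRAS shifted left

P rose and Y fell. An AD shift moves P and Y in the same direction; an SRAS shift moves them in opposite directions.
Here P and Y moved in opposite directions, so the SRAS curve shifted.
Since Y fell, SRAS shifted left.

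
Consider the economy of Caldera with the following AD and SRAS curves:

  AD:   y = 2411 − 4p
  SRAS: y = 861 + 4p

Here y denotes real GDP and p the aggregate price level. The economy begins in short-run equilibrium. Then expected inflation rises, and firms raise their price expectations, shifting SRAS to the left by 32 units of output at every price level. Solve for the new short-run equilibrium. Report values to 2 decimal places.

This is a negative supply shock: SRAS shifts left.
New SRAS: y = 829 + 4p.
Set AD = SRAS: 2411 − 4p = 829 + 4p, so 1582 = 8p and p = 197.75.
Substituting into AD, y = 1620.00.

p = 197.75, y = 1620.00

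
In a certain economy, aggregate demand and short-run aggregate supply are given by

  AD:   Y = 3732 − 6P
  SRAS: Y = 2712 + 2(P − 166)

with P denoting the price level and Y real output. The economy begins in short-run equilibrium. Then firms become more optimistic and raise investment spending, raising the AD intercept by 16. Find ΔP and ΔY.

ΔP = +2, ΔY = +4

This is a positive demand shock: AD shifts right.
New AD: Y = 3748 − 6P.
SRAS can be written Y = 2380 + 2P.
Set AD = SRAS: 3748 − 6P = 2380 + 2P, so 1368 = 8P and P = 171.
Y = 3748 − 6·171 = 2722.
Initially P = 169, Y = 2718, so ΔP = +2 and ΔY = +4.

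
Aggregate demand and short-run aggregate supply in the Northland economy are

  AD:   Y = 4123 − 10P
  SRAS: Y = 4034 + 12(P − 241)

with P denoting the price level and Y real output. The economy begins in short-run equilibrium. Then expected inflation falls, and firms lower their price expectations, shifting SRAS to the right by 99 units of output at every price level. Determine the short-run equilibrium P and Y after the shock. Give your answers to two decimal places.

P = 131.00, Y = 2813.00

This is a positive supply shock: SRAS shifts right.
New SRAS: Y = 1241 + 12P.
Set AD = SRAS: 4123 − 10P = 1241 + 12P, so 2882 = 22P and P = 131.00.
Substituting into AD, Y = 2813.00.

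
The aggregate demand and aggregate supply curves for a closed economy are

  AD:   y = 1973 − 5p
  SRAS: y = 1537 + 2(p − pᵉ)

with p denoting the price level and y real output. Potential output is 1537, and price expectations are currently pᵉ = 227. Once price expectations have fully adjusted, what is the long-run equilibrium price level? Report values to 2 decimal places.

Short run: with pᵉ = 227, SRAS is y = 1083 + 2p. Setting AD = SRAS gives 890 = 7p, so p = 127.14 and y = 1973 − 5p = 1337.29.
Output 1337.29 is below potential 1537, so over time expected prices fall and SRAS shifts right until y returns to 1537.
Long run: y = 1537 on the AD curve gives 1537 = 1973 − 5p, so p = 87.20.

Long-run p = 87.20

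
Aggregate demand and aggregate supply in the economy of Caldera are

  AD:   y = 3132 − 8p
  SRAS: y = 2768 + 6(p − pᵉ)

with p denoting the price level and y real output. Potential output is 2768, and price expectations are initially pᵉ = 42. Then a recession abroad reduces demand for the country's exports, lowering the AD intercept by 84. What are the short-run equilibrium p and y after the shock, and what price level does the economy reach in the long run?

Short run: p = 38, y = 2744. Long run: p = 35.

AD shifts left: new AD is y = 3048 − 8p. With pᵉ = 42, SRAS is y = 2516 + 6p.
Short run: 3048 − 8p = 2516 + 6p gives 532 = 14p, so p = 38 and y = 3048 − 8·38 = 2744.
y = 2744 is below potential 2768; expectations adjust and SRAS shifts right until y = 2768.
Long run: on the new AD curve, 2768 = 3048 − 8p gives p = 35.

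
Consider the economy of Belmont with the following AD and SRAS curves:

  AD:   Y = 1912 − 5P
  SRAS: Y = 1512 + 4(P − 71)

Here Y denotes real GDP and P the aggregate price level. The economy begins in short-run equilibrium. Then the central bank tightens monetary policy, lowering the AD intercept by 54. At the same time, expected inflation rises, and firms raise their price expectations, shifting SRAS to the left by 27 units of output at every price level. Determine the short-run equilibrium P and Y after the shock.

After both shocks: AD is Y = 1858 − 5P and SRAS is Y = 1201 + 4P.
Setting them equal: 657 = 9P, so P = 73.
Y = 1858 − 5·73 = 1493.

P = 73, Y = 1493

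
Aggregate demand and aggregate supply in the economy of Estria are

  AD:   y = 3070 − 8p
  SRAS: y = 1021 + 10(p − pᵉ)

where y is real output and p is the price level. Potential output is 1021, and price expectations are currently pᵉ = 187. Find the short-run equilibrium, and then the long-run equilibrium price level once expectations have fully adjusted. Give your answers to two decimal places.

Short run: with pᵉ = 187, SRAS is y = 10p − 849. Setting AD = SRAS gives 3919 = 18p, so p = 217.72 and y = 3070 − 8p = 1328.22.
Output 1328.22 is above potential 1021, so over time expected prices rise and SRAS shifts left until y returns to 1021.
Long run: y = 1021 on the AD curve gives 1021 = 3070 − 8p, so p = 256.13.

Short run: p = 217.72, y = 1328.22. Long run: p = 256.13.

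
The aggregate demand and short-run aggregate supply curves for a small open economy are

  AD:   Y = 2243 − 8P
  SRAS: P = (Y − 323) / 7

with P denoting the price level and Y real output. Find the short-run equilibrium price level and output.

P = 128, Y = 1219

Rearrange SRAS to Y = 323 + 7P.
Set AD = SRAS: 2243 − 8P = 323 + 7P, so 1920 = 15P and P = 128.
Then Y = 2243 − 8·128 = 1219.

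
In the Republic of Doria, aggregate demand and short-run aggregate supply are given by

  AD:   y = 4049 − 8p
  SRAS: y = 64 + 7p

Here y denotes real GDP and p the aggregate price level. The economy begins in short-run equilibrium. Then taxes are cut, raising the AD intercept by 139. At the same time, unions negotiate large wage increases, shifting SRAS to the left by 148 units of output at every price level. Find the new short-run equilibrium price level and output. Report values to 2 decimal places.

p = 284.80, y = 1909.60

After both shocks: AD is y = 4188 − 8p and SRAS is y = 7p − 84.
Setting them equal: 4272 = 15p, so p = 284.80.
Substituting into AD, y = 1909.60.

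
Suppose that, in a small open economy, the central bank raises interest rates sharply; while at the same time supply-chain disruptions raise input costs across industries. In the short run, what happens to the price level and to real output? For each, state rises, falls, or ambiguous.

The first event is a negative demand shock: AD shifts left, which by itself pushes P down and Y down.
The second is an adverse supply shock: SRAS shifts left, which by itself pushes P up and Y down.
The two shocks push P in opposite directions, so the effect on P is ambiguous. Both shocks push Y down, so Y falls.

Price level: ambiguous; output: falls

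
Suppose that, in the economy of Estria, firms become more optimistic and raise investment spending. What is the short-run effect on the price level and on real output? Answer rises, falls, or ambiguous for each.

Price level: rises; output: rises

This is a positive demand shock: AD shifts right.
Moving along the upward-sloping SRAS curve, P rises and Y rises.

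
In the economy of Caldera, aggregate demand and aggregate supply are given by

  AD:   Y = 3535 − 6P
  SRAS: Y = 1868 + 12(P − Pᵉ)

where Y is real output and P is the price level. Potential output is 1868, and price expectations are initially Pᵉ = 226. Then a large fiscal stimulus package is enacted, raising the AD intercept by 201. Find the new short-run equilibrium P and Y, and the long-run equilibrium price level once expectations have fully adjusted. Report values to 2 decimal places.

AD shifts right: new AD is Y = 3736 − 6P. With Pᵉ = 226, SRAS is Y = 12P − 844.
Short run: 3736 − 6P = 12P − 844 gives 4580 = 18P, so P = 254.44 and Y = 3736 − 6P = 2209.33.
Y = 2209.33 is above potential 1868; expectations adjust and SRAS shifts left until Y = 1868.
Long run: on the new AD curve, 1868 = 3736 − 6P gives P = 311.33.

Short run: P = 254.44, Y = 2209.33. Long run: P = 311.33.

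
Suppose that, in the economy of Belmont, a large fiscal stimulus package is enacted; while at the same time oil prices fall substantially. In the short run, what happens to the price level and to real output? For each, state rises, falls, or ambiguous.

The first event is a positive demand shock: AD shifts right, which by itself pushes P up and Y up.
The second is a favourable supply shock: SRAS shifts right, which by itself pushes P down and Y up.
The two shocks push P in opposite directions, so the effect on P is ambiguous. Both shocks push Y up, so Y rises.

Price level: ambiguous; output: rises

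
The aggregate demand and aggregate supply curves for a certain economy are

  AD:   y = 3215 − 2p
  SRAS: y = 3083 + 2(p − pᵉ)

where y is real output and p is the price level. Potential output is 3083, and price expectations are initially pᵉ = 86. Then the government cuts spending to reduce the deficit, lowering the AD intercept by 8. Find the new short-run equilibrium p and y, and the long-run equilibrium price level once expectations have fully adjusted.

Short run: p = 74, y = 3059. Long run: p = 62.

AD shifts left: new AD is y = 3207 − 2p. With pᵉ = 86, SRAS is y = 2911 + 2p.
Short run: 3207 − 2p = 2911 + 2p gives 296 = 4p, so p = 74 and y = 3207 − 2·74 = 3059.
y = 3059 is below potential 3083; expectations adjust and SRAS shifts right until y = 3083.
Long run: on the new AD curve, 3083 = 3207 − 2p gives p = 62.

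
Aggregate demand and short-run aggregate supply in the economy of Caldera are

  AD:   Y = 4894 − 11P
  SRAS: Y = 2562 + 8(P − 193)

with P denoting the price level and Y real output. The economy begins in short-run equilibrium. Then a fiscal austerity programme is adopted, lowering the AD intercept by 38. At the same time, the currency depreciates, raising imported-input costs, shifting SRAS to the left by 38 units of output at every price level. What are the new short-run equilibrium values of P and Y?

P = 204, Y = 2612

After both shocks: AD is Y = 4856 − 11P and SRAS is Y = 980 + 8P.
Setting them equal: 3876 = 19P, so P = 204.
Y = 4856 − 11·204 = 2612.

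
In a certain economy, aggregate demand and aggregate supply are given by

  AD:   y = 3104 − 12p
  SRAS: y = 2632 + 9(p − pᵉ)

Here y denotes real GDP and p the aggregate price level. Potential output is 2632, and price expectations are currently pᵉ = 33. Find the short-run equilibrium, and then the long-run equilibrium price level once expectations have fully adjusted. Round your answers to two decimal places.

Short run: p = 36.62, y = 2664.57. Long run: p = 39.33.

Short run: with pᵉ = 33, SRAS is y = 2335 + 9p. Setting AD = SRAS gives 769 = 21p, so p = 36.62 and y = 3104 − 12p = 2664.57.
Output 2664.57 is above potential 2632, so over time expected prices rise and SRAS shifts left until y returns to 2632.
Long run: y = 2632 on the AD curve gives 2632 = 3104 − 12p, so p = 39.33.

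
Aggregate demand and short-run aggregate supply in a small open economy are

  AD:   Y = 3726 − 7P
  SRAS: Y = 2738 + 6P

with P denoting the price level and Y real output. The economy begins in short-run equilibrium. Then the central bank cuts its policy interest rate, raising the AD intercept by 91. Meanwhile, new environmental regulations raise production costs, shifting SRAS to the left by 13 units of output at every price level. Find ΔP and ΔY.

ΔP = +8, ΔY = +35

After both shocks: AD is Y = 3817 − 7P and SRAS is Y = 2725 + 6P.
Setting them equal: 1092 = 13P, so P = 84.
Y = 3817 − 7·84 = 3229.
Initially P = 76, Y = 3194, so ΔP = +8 and ΔY = +35.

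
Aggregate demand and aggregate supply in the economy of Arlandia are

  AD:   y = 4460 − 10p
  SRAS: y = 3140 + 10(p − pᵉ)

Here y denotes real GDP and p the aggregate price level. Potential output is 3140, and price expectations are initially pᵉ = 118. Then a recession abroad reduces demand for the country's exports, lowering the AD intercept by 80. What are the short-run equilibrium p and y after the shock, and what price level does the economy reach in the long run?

AD shifts left: new AD is y = 4380 − 10p. With pᵉ = 118, SRAS is y = 1960 + 10p.
Short run: 4380 − 10p = 1960 + 10p gives 2420 = 20p, so p = 121 and y = 4380 − 10·121 = 3170.
y = 3170 is above potential 3140; expectations adjust and SRAS shifts left until y = 3140.
Long run: on the new AD curve, 3140 = 4380 − 10p gives p = 124.

Short run: p = 121, y = 3170. Long run: p = 124.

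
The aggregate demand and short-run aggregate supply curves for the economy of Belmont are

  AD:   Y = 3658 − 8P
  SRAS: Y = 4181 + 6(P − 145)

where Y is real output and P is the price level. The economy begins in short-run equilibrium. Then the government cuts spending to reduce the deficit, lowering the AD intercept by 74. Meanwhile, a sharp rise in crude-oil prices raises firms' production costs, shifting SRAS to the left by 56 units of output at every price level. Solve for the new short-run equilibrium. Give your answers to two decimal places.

P = 23.50, Y = 3396.00

After both shocks: AD is Y = 3584 − 8P and SRAS is Y = 3255 + 6P.
Setting them equal: 329 = 14P, so P = 23.50.
Substituting into AD, Y = 3396.00.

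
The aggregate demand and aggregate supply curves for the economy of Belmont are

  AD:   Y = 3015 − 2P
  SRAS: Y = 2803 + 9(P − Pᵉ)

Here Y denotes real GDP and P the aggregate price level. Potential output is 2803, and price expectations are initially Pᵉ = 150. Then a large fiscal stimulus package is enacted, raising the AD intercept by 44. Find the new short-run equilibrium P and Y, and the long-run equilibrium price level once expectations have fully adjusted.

Short run: P = 146, Y = 2767. Long run: P = 128.

AD shifts right: new AD is Y = 3059 − 2P. With Pᵉ = 150, SRAS is Y = 1453 + 9P.
Short run: 3059 − 2P = 1453 + 9P gives 1606 = 11P, so P = 146 and Y = 3059 − 2·146 = 2767.
Y = 2767 is below potential 2803; expectations adjust and SRAS shifts right until Y = 2803.
Long run: on the new AD curve, 2803 = 3059 − 2P gives P = 128.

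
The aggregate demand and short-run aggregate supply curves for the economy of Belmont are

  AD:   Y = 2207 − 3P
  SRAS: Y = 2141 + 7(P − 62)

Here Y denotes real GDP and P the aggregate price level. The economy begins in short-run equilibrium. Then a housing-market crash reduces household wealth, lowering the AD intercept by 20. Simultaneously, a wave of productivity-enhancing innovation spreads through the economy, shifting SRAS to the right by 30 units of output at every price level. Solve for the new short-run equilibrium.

P = 45, Y = 2052

After both shocks: AD is Y = 2187 − 3P and SRAS is Y = 1737 + 7P.
Setting them equal: 450 = 10P, so P = 45.
Y = 2187 − 3·45 = 2052.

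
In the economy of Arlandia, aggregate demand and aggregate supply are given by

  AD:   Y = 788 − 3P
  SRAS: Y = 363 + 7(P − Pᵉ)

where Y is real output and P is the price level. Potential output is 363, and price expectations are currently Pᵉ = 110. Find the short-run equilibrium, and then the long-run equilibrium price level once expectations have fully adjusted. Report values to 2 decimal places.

Short run: P = 119.50, Y = 429.50. Long run: P = 141.67.

Short run: with Pᵉ = 110, SRAS is Y = 7P − 407. Setting AD = SRAS gives 1195 = 10P, so P = 119.50 and Y = 788 − 3P = 429.50.
Output 429.50 is above potential 363, so over time expected prices rise and SRAS shifts left until Y returns to 363.
Long run: Y = 363 on the AD curve gives 363 = 788 − 3P, so P = 141.67.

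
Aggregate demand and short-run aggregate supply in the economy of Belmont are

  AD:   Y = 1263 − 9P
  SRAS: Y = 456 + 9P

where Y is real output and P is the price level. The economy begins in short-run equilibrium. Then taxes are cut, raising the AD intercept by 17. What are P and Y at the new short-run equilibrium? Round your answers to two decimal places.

This is a positive demand shock: AD shifts right.
New AD: Y = 1280 − 9P.
Set AD = SRAS: 1280 − 9P = 456 + 9P, so 824 = 18P and P = 45.78.
Substituting into AD, Y = 868.00.

P = 45.78, Y = 868.00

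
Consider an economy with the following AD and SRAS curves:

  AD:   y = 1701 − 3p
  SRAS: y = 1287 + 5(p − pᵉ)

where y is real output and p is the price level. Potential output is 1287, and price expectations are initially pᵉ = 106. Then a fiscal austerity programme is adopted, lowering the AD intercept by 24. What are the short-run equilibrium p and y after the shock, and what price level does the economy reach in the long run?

Short run: p = 115, y = 1332. Long run: p = 130.

AD shifts left: new AD is y = 1677 − 3p. With pᵉ = 106, SRAS is y = 757 + 5p.
Short run: 1677 − 3p = 757 + 5p gives 920 = 8p, so p = 115 and y = 1677 − 3·115 = 1332.
y = 1332 is above potential 1287; expectations adjust and SRAS shifts left until y = 1287.
Long run: on the new AD curve, 1287 = 1677 − 3p gives p = 130.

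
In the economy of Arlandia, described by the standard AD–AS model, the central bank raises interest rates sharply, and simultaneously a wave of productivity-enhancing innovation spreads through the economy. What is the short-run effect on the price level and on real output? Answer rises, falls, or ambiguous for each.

Price level: falls; output: ambiguous

The first event is a negative demand shock: AD shifts left, which by itself pushes P down and Y down.
The second is a favourable supply shock: SRAS shifts right, which by itself pushes P down and Y up.
Both shocks push P down, so P falls. The two shocks push Y in opposite directions, so the effect on Y is ambiguous.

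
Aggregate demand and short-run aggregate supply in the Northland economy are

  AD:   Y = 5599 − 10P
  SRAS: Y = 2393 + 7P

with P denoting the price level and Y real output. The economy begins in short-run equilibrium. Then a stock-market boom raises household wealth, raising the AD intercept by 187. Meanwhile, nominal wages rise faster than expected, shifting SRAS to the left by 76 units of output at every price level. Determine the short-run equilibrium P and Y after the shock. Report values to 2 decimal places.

P = 204.06, Y = 3745.41

After both shocks: AD is Y = 5786 − 10P and SRAS is Y = 2317 + 7P.
Setting them equal: 3469 = 17P, so P = 204.06.
Substituting into AD, Y = 3745.41.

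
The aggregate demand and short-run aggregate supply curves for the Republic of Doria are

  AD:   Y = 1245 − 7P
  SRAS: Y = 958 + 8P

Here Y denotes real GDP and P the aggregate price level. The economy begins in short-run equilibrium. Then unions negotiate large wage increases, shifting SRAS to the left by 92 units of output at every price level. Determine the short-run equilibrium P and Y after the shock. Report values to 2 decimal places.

This is a negative supply shock: SRAS shifts left.
New SRAS: Y = 866 + 8P.
Set AD = SRAS: 1245 − 7P = 866 + 8P, so 379 = 15P and P = 25.27.
Substituting into AD, Y = 1068.13.

P = 25.27, Y = 1068.13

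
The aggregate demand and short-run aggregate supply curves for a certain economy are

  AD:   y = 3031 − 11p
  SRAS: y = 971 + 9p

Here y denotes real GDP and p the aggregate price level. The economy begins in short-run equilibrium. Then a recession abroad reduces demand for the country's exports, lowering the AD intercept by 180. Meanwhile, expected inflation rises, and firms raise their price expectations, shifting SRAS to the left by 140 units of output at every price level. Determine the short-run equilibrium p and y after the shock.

After both shocks: AD is y = 2851 − 11p and SRAS is y = 831 + 9p.
Setting them equal: 2020 = 20p, so p = 101.
y = 2851 − 11·101 = 1740.

p = 101, y = 1740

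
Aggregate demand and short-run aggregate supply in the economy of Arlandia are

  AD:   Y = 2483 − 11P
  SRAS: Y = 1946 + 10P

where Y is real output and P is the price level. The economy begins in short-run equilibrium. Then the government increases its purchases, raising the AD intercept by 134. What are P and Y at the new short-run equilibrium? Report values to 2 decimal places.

P = 31.95, Y = 2265.52

This is a positive demand shock: AD shifts right.
New AD: Y = 2617 − 11P.
Set AD = SRAS: 2617 − 11P = 1946 + 10P, so 671 = 21P and P = 31.95.
Substituting into AD, Y = 2265.52.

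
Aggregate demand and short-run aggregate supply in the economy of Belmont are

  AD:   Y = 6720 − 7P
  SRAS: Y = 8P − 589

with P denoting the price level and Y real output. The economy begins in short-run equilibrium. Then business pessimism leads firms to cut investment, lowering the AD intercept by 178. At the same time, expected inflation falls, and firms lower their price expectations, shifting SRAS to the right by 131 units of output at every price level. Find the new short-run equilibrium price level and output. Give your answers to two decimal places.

After both shocks: AD is Y = 6542 − 7P and SRAS is Y = 8P − 458.
Setting them equal: 7000 = 15P, so P = 466.67.
Substituting into AD, Y = 3275.33.

P = 466.67, Y = 3275.33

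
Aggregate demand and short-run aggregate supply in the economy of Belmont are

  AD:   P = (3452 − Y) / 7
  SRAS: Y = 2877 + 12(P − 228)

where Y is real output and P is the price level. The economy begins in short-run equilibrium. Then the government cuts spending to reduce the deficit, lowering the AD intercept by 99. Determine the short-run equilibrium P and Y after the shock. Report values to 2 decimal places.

This is a negative demand shock: AD shifts left.
New AD: Y = 3353 − 7P.
SRAS can be written Y = 141 + 12P.
Set AD = SRAS: 3353 − 7P = 141 + 12P, so 3212 = 19P and P = 169.05.
Substituting into AD, Y = 2169.63.

P = 169.05, Y = 2169.63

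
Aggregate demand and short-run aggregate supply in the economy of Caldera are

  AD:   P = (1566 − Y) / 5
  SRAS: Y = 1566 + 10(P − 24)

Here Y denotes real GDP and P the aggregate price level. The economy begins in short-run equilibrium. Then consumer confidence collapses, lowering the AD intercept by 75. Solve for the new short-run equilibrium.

P = 11, Y = 1436

This is a negative demand shock: AD shifts left.
New AD: Y = 1491 − 5P.
SRAS can be written Y = 1326 + 10P.
Set AD = SRAS: 1491 − 5P = 1326 + 10P, so 165 = 15P and P = 11.
Y = 1491 − 5·11 = 1436.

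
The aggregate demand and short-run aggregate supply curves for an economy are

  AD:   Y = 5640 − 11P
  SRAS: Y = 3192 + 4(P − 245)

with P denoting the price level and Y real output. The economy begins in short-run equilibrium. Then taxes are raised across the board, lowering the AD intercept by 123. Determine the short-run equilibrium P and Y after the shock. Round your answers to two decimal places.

P = 220.33, Y = 3093.33

This is a negative demand shock: AD shifts left.
New AD: Y = 5517 − 11P.
SRAS can be written Y = 2212 + 4P.
Set AD = SRAS: 5517 − 11P = 2212 + 4P, so 3305 = 15P and P = 220.33.
Substituting into AD, Y = 3093.33.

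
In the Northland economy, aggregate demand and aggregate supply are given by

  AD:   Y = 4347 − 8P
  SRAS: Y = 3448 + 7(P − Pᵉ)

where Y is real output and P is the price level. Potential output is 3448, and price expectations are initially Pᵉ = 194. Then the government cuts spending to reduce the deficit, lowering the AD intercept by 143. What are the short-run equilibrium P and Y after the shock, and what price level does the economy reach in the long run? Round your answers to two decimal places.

Short run: P = 140.93, Y = 3076.53. Long run: P = 94.50.

AD shifts left: new AD is Y = 4204 − 8P. With Pᵉ = 194, SRAS is Y = 2090 + 7P.
Short run: 4204 − 8P = 2090 + 7P gives 2114 = 15P, so P = 140.93 and Y = 4204 − 8P = 3076.53.
Y = 3076.53 is below potential 3448; expectations adjust and SRAS shifts right until Y = 3448.
Long run: on the new AD curve, 3448 = 4204 − 8P gives P = 94.50.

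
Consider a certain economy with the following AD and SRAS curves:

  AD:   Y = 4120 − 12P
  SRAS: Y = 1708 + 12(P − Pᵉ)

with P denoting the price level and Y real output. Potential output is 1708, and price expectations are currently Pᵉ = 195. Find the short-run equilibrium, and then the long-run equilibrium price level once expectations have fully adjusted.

Short run: P = 198, Y = 1744. Long run: P = 201.

Short run: with Pᵉ = 195, SRAS is Y = 12P − 632. Setting AD = SRAS gives 4752 = 24P, so P = 198 and Y = 4120 − 12·198 = 1744.
Output 1744 is above potential 1708, so over time expected prices rise and SRAS shifts left until Y returns to 1708.
Long run: Y = 1708 on the AD curve gives 1708 = 4120 − 12P, so P = 201.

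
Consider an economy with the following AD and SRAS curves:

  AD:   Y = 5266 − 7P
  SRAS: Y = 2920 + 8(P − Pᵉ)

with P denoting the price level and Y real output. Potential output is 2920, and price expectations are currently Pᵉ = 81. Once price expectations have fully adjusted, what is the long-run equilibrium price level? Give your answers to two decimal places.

Long-run P = 335.14

Short run: with Pᵉ = 81, SRAS is Y = 2272 + 8P. Setting AD = SRAS gives 2994 = 15P, so P = 199.60 and Y = 5266 − 7P = 3868.80.
Output 3868.80 is above potential 2920, so over time expected prices rise and SRAS shifts left until Y returns to 2920.
Long run: Y = 2920 on the AD curve gives 2920 = 5266 − 7P, so P = 335.14.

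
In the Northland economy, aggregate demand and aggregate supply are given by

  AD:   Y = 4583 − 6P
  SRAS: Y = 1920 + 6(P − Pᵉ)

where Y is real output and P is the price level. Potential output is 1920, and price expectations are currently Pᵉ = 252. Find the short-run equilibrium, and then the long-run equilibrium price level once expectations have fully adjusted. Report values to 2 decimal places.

Short run: with Pᵉ = 252, SRAS is Y = 408 + 6P. Setting AD = SRAS gives 4175 = 12P, so P = 347.92 and Y = 4583 − 6P = 2495.50.
Output 2495.50 is above potential 1920, so over time expected prices rise and SRAS shifts left until Y returns to 1920.
Long run: Y = 1920 on the AD curve gives 1920 = 4583 − 6P, so P = 443.83.

Short run: P = 347.92, Y = 2495.50. Long run: P = 443.83.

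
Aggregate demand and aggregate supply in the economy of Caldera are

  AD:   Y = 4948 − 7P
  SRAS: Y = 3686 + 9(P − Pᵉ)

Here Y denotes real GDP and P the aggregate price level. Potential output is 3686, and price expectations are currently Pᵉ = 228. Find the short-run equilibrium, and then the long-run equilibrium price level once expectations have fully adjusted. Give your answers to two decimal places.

Short run: with Pᵉ = 228, SRAS is Y = 1634 + 9P. Setting AD = SRAS gives 3314 = 16P, so P = 207.13 and Y = 4948 − 7P = 3498.13.
Output 3498.13 is below potential 3686, so over time expected prices fall and SRAS shifts right until Y returns to 3686.
Long run: Y = 3686 on the AD curve gives 3686 = 4948 − 7P, so P = 180.29.

Short run: P = 207.13, Y = 3498.13. Long run: P = 180.29.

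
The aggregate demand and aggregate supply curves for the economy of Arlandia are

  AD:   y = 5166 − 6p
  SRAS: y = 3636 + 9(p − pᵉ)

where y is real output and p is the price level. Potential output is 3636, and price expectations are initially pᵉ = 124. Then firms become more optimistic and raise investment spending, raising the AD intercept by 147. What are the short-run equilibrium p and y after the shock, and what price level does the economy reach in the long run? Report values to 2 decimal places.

AD shifts right: new AD is y = 5313 − 6p. With pᵉ = 124, SRAS is y = 2520 + 9p.
Short run: 5313 − 6p = 2520 + 9p gives 2793 = 15p, so p = 186.20 and y = 5313 − 6p = 4195.80.
y = 4195.80 is above potential 3636; expectations adjust and SRAS shifts left until y = 3636.
Long run: on the new AD curve, 3636 = 5313 − 6p gives p = 279.50.

Short run: p = 186.20, y = 4195.80. Long run: p = 279.50.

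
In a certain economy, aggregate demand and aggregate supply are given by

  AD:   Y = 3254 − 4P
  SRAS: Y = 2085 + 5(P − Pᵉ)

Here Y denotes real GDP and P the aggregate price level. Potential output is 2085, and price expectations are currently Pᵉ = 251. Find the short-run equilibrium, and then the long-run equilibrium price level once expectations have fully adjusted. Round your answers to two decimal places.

Short run: P = 269.33, Y = 2176.67. Long run: P = 292.25.

Short run: with Pᵉ = 251, SRAS is Y = 830 + 5P. Setting AD = SRAS gives 2424 = 9P, so P = 269.33 and Y = 3254 − 4P = 2176.67.
Output 2176.67 is above potential 2085, so over time expected prices rise and SRAS shifts left until Y returns to 2085.
Long run: Y = 2085 on the AD curve gives 2085 = 3254 − 4P, so P = 292.25.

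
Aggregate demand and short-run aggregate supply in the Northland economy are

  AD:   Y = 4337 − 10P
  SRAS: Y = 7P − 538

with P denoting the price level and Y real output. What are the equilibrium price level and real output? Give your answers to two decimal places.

P = 286.76, Y = 1469.35

Set AD = SRAS: 4337 − 10P = 7P − 538, so 4875 = 17P and P = 286.76.
Substituting into AD, Y = 4337 − 10P = 1469.35.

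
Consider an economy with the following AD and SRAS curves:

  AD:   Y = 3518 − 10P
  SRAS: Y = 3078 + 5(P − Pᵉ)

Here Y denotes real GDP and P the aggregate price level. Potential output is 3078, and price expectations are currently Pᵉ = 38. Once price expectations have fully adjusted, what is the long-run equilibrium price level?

Short run: with Pᵉ = 38, SRAS is Y = 2888 + 5P. Setting AD = SRAS gives 630 = 15P, so P = 42 and Y = 3518 − 10·42 = 3098.
Output 3098 is above potential 3078, so over time expected prices rise and SRAS shifts left until Y returns to 3078.
Long run: Y = 3078 on the AD curve gives 3078 = 3518 − 10P, so P = 44.

Long-run P = 44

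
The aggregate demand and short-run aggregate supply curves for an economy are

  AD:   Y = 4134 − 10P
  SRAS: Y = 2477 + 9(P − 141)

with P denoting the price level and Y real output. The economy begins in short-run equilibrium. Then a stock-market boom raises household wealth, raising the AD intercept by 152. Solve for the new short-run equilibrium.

P = 162, Y = 2666

This is a positive demand shock: AD shifts right.
New AD: Y = 4286 − 10P.
SRAS can be written Y = 1208 + 9P.
Set AD = SRAS: 4286 − 10P = 1208 + 9P, so 3078 = 19P and P = 162.
Y = 4286 − 10·162 = 2666.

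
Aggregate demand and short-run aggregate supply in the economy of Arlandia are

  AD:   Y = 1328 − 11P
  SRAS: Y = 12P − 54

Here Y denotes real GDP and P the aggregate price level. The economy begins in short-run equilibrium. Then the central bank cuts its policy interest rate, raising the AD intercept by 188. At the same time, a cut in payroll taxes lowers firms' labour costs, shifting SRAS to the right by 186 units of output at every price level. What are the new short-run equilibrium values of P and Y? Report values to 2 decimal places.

P = 60.17, Y = 854.09

After both shocks: AD is Y = 1516 − 11P and SRAS is Y = 132 + 12P.
Setting them equal: 1384 = 23P, so P = 60.17.
Substituting into AD, Y = 854.09.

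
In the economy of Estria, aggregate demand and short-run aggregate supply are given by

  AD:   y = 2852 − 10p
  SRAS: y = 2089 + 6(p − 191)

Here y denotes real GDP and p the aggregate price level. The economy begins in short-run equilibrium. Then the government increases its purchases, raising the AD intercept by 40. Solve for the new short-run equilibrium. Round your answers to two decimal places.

p = 121.81, y = 1673.88

This is a positive demand shock: AD shifts right.
New AD: y = 2892 − 10p.
SRAS can be written y = 943 + 6p.
Set AD = SRAS: 2892 − 10p = 943 + 6p, so 1949 = 16p and p = 121.81.
Substituting into AD, y = 1673.88.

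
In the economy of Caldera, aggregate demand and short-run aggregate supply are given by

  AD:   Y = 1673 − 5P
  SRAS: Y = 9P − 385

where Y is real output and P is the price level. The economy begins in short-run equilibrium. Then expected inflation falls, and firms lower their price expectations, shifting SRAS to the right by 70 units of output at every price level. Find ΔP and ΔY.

ΔP = -5, ΔY = +25

This is a positive supply shock: SRAS shifts right.
New SRAS: Y = 9P − 315.
Set AD = SRAS: 1673 − 5P = 9P − 315, so 1988 = 14P and P = 142.
Y = 1673 − 5·142 = 963.
Initially P = 147, Y = 938, so ΔP = -5 and ΔY = +25.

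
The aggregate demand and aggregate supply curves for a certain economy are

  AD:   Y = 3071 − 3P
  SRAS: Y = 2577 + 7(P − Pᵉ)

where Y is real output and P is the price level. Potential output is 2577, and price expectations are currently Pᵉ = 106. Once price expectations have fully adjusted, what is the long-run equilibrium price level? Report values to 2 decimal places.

Long-run P = 164.67

Short run: with Pᵉ = 106, SRAS is Y = 1835 + 7P. Setting AD = SRAS gives 1236 = 10P, so P = 123.60 and Y = 3071 − 3P = 2700.20.
Output 2700.20 is above potential 2577, so over time expected prices rise and SRAS shifts left until Y returns to 2577.
Long run: Y = 2577 on the AD curve gives 2577 = 3071 − 3P, so P = 164.67.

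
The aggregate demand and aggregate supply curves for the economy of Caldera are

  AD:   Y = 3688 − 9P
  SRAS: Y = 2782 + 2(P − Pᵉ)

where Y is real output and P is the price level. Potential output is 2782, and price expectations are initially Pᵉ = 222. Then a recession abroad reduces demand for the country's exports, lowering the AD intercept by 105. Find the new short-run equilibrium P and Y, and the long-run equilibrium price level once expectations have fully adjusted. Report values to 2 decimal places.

Short run: P = 113.18, Y = 2564.36. Long run: P = 89.00.

AD shifts left: new AD is Y = 3583 − 9P. With Pᵉ = 222, SRAS is Y = 2338 + 2P.
Short run: 3583 − 9P = 2338 + 2P gives 1245 = 11P, so P = 113.18 and Y = 3583 − 9P = 2564.36.
Y = 2564.36 is below potential 2782; expectations adjust and SRAS shifts right until Y = 2782.
Long run: on the new AD curve, 2782 = 3583 − 9P gives P = 89.00.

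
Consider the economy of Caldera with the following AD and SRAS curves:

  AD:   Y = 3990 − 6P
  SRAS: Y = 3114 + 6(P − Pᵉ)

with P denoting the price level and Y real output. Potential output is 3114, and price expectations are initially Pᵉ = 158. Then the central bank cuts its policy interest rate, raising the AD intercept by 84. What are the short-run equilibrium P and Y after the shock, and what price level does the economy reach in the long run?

Short run: P = 159, Y = 3120. Long run: P = 160.

AD shifts right: new AD is Y = 4074 − 6P. With Pᵉ = 158, SRAS is Y = 2166 + 6P.
Short run: 4074 − 6P = 2166 + 6P gives 1908 = 12P, so P = 159 and Y = 4074 − 6·159 = 3120.
Y = 3120 is above potential 3114; expectations adjust and SRAS shifts left until Y = 3114.
Long run: on the new AD curve, 3114 = 4074 − 6P gives P = 160.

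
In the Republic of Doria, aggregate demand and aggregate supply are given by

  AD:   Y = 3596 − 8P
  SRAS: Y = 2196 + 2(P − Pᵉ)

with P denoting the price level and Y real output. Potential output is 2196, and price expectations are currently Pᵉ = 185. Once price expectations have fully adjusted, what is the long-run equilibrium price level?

Long-run P = 175

Short run: with Pᵉ = 185, SRAS is Y = 1826 + 2P. Setting AD = SRAS gives 1770 = 10P, so P = 177 and Y = 3596 − 8·177 = 2180.
Output 2180 is below potential 2196, so over time expected prices fall and SRAS shifts right until Y returns to 2196.
Long run: Y = 2196 on the AD curve gives 2196 = 3596 − 8P, so P = 175.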